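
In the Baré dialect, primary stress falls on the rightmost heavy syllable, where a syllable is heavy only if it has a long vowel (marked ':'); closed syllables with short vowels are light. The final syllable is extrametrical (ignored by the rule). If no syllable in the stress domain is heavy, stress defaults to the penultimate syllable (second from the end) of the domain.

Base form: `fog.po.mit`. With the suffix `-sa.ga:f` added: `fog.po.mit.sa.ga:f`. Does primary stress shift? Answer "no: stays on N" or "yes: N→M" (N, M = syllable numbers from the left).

Base `fog.po.mit` (3 syllables):
  The final syllable (3, mit) is extrametrical; the stress domain is syllables 1–2.
  Weights: 1 fog L, 2 po L.
  No heavy syllable in the domain; default to the penultimate syllable (second from the end) of the domain = syllable 1.
  → primary stress on syllable 1.
Suffixed `fog.po.mit.sa.ga:f` (5 syllables):
  The final syllable (5, ga:f) is extrametrical; the stress domain is syllables 1–4.
  Weights: 1 fog L, 2 po L, 3 mit L, 4 sa L.
  No heavy syllable in the domain; default to the penultimate syllable (second from the end) of the domain = syllable 3.
  → primary stress on syllable 3.

yes: 1→3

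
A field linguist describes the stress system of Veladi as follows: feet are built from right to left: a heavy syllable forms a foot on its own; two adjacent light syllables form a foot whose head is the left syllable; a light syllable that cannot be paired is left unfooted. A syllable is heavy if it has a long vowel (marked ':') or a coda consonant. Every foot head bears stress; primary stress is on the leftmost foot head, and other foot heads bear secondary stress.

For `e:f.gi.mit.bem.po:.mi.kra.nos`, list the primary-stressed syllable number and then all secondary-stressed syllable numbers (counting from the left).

Weights: 1 e:f H, 2 gi L, 3 mit H, 4 bem H, 5 po: H, 6 mi L, 7 kra L, 8 nos H.
Parse right to left (heavy = foot alone; LL = one foot; stranded L unfooted): (ˈe:f) gi (ˈmit) (ˈbem) (ˈpo:) (ˈmi.kra) (ˈnos).
Foot heads: 1, 3, 4, 5, 6, 8.
Primary stress on the leftmost head = syllable 1.
Secondary stress on 3, 4, 5, 6, 8: ˈe:f.gi.ˌmit.ˌbem.ˌpo:.ˌmi.kra.ˌnos.

primary 1, secondary 3, 4, 5, 6, 8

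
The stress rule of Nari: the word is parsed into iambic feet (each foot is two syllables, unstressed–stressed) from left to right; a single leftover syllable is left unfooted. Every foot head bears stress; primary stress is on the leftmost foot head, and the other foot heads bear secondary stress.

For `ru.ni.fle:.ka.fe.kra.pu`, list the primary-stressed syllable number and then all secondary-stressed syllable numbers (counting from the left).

Parse left to right into iambic (σˈσ) feet: (ru.ˈni) (fle:.ˈka) (fe.ˈkra) pu. Syllable 7 is left unfooted.
Foot heads (stressed positions): 2, 4, 6.
End Rule Leftmost: primary stress on the leftmost head = syllable 2.
Secondary stress on 4, 6: ru.ˈni.fle:.ˌka.fe.ˌkra.pu.

primary 2, secondary 4, 6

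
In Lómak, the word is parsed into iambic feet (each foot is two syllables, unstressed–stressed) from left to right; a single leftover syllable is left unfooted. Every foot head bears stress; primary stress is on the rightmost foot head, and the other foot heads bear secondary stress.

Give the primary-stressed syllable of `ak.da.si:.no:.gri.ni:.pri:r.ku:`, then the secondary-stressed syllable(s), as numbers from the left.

primary 8, secondary 2, 4, 6

Parse left to right into iambic (σˈσ) feet: (ak.ˈda) (si:.ˈno:) (gri.ˈni:) (pri:r.ˈku:).
Foot heads (stressed positions): 2, 4, 6, 8.
End Rule Rightmost: primary stress on the rightmost head = syllable 8.
Secondary stress on 2, 4, 6: ak.ˌda.si:.ˌno:.gri.ˌni:.pri:r.ˈku:.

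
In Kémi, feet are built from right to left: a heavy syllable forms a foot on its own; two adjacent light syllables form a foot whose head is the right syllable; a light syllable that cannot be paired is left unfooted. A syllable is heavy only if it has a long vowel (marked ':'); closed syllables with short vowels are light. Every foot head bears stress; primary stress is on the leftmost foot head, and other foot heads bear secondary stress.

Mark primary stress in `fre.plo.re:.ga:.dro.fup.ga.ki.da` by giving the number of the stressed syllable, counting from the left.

2

Weights: 1 fre L, 2 plo L, 3 re: H, 4 ga: H, 5 dro L, 6 fup L, 7 ga L, 8 ki L, 9 da L.
Parse right to left (heavy = foot alone; LL = one foot; stranded L unfooted): (fre.ˈplo) (ˈre:) (ˈga:) dro (fup.ˈga) (ki.ˈda).
Foot heads: 2, 3, 4, 7, 9.
Primary stress on the leftmost head = syllable 2.
Primary stress: syllable 2 → fre.ˈplo.re:.ga:.dro.fup.ga.ki.da.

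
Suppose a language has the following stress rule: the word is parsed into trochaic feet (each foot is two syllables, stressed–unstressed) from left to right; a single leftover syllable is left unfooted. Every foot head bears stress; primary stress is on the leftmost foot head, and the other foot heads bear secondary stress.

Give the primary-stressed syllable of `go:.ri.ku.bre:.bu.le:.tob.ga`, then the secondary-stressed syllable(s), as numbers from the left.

Parse left to right into trochaic (ˈσσ) feet: (ˈgo:.ri) (ˈku.bre:) (ˈbu.le:) (ˈtob.ga).
Foot heads (stressed positions): 1, 3, 5, 7.
End Rule Leftmost: primary stress on the leftmost head = syllable 1.
Secondary stress on 3, 5, 7: ˈgo:.ri.ˌku.bre:.ˌbu.le:.ˌtob.ga.

primary 1, secondary 3, 5, 7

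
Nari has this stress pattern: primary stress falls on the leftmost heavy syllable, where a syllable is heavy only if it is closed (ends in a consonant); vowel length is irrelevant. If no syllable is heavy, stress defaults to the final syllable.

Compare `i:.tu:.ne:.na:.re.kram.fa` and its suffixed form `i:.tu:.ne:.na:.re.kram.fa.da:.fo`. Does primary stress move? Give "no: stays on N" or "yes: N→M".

no: stays on 6

Base `i:.tu:.ne:.na:.re.kram.fa` (7 syllables):
  Weights: 1 i: L, 2 tu: L, 3 ne: L, 4 na: L, 5 re L, 6 kram H, 7 fa L.
  Heavy syllables in the domain: 6. The leftmost is syllable 6 (kram).
  → primary stress on syllable 6.
Suffixed `i:.tu:.ne:.na:.re.kram.fa.da:.fo` (9 syllables):
  Weights: 1 i: L, 2 tu: L, 3 ne: L, 4 na: L, 5 re L, 6 kram H, 7 fa L, 8 da: L, 9 fo L.
  Heavy syllables in the domain: 6. The leftmost is syllable 6 (kram).
  → primary stress on syllable 6.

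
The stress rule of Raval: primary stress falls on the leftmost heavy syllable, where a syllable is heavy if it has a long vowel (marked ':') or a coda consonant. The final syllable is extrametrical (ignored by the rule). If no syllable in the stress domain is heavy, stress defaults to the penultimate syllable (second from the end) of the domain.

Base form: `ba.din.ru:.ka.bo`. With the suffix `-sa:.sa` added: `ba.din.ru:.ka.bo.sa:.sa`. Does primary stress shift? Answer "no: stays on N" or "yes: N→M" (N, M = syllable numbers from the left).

Base `ba.din.ru:.ka.bo` (5 syllables):
  The final syllable (5, bo) is extrametrical; the stress domain is syllables 1–4.
  Weights: 1 ba L, 2 din H, 3 ru: H, 4 ka L.
  Heavy syllables in the domain: 2, 3. The leftmost is syllable 2 (din).
  → primary stress on syllable 2.
Suffixed `ba.din.ru:.ka.bo.sa:.sa` (7 syllables):
  The final syllable (7, sa) is extrametrical; the stress domain is syllables 1–6.
  Weights: 1 ba L, 2 din H, 3 ru: H, 4 ka L, 5 bo L, 6 sa: H.
  Heavy syllables in the domain: 2, 3, 6. The leftmost is syllable 2 (din).
  → primary stress on syllable 2.

no: stays on 2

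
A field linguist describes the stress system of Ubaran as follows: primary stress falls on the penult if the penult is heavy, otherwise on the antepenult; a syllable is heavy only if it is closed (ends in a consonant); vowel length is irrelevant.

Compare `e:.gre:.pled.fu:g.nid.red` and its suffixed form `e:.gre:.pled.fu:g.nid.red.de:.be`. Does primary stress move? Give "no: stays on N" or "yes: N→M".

Base `e:.gre:.pled.fu:g.nid.red` (6 syllables):
  Weights: 4 fu:g H, 5 nid H, 6 red H.
  The penult (syllable 5, nid) is heavy, so it takes stress.
  → primary stress on syllable 5.
Suffixed `e:.gre:.pled.fu:g.nid.red.de:.be` (8 syllables):
  Weights: 6 red H, 7 de: L, 8 be L.
  The penult (syllable 7, de:) is light, so stress falls on the antepenult (syllable 6, red).
  → primary stress on syllable 6.

yes: 5→6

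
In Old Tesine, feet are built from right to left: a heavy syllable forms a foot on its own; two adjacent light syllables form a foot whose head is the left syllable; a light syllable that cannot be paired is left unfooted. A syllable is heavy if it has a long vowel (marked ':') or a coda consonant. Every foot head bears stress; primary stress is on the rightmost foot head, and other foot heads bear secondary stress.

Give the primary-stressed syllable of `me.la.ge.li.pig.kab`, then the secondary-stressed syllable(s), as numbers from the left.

Weights: 1 me L, 2 la L, 3 ge L, 4 li L, 5 pig H, 6 kab H.
Parse right to left (heavy = foot alone; LL = one foot; stranded L unfooted): (ˈme.la) (ˈge.li) (ˈpig) (ˈkab).
Foot heads: 1, 3, 5, 6.
Primary stress on the rightmost head = syllable 6.
Secondary stress on 1, 3, 5: ˌme.la.ˌge.li.ˌpig.ˈkab.

primary 6, secondary 1, 3, 5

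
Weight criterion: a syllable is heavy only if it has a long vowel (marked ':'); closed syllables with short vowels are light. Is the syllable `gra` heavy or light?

light

`gra`: short vowel, open (no coda). Short vowel → light.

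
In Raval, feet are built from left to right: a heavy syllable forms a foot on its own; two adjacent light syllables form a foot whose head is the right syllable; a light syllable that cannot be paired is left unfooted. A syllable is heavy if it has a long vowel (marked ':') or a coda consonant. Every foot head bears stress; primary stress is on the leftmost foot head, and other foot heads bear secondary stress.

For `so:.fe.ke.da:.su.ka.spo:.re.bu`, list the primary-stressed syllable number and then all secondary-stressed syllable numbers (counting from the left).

Weights: 1 so: H, 2 fe L, 3 ke L, 4 da: H, 5 su L, 6 ka L, 7 spo: H, 8 re L, 9 bu L.
Parse left to right (heavy = foot alone; LL = one foot; stranded L unfooted): (ˈso:) (fe.ˈke) (ˈda:) (su.ˈka) (ˈspo:) (re.ˈbu).
Foot heads: 1, 3, 4, 6, 7, 9.
Primary stress on the leftmost head = syllable 1.
Secondary stress on 3, 4, 6, 7, 9: ˈso:.fe.ˌke.ˌda:.su.ˌka.ˌspo:.re.ˌbu.

primary 1, secondary 3, 4, 6, 7, 9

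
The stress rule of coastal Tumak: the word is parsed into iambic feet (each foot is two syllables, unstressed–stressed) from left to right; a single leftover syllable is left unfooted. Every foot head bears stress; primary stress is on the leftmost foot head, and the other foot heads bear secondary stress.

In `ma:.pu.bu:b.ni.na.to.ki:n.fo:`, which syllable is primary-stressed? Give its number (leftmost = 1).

2

Parse left to right into iambic (σˈσ) feet: (ma:.ˈpu) (bu:b.ˈni) (na.ˈto) (ki:n.ˈfo:).
Foot heads (stressed positions): 2, 4, 6, 8.
End Rule Leftmost: primary stress on the leftmost head = syllable 2.
Primary stress: syllable 2 → ma:.ˈpu.bu:b.ni.na.to.ki:n.fo:.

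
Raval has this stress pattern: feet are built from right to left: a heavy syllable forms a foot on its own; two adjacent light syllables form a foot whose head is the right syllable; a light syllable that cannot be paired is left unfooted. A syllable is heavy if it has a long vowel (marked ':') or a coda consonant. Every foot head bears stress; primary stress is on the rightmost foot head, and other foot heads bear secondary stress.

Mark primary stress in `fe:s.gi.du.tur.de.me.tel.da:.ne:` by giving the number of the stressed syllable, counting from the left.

Weights: 1 fe:s H, 2 gi L, 3 du L, 4 tur H, 5 de L, 6 me L, 7 tel H, 8 da: H, 9 ne: H.
Parse right to left (heavy = foot alone; LL = one foot; stranded L unfooted): (ˈfe:s) (gi.ˈdu) (ˈtur) (de.ˈme) (ˈtel) (ˈda:) (ˈne:).
Foot heads: 1, 3, 4, 6, 7, 8, 9.
Primary stress on the rightmost head = syllable 9.
Primary stress: syllable 9 → fe:s.gi.du.tur.de.me.tel.da:.ˈne:.

9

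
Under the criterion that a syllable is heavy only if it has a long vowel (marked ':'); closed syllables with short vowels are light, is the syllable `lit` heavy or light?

light

`lit`: short vowel, closed (coda /t/). Short vowel → light.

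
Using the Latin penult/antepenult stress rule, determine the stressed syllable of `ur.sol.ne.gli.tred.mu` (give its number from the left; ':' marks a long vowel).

Classical Latin: stress the penult if heavy (long vowel or closed), else the antepenult.
Weights: 4 gli L, 5 tred H, 6 mu L.
The penult (syllable 5, tred) is heavy, so it takes stress.
Stress on syllable 5: ur.sol.ne.gli.ˈtred.mu.

5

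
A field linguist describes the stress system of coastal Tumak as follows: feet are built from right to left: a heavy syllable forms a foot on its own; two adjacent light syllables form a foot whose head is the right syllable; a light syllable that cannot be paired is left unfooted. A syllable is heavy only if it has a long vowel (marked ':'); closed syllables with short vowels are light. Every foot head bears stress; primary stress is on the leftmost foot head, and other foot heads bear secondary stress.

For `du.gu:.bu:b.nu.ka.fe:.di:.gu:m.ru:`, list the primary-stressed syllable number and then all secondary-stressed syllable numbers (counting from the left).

primary 2, secondary 3, 5, 6, 7, 8, 9

Weights: 1 du L, 2 gu: H, 3 bu:b H, 4 nu L, 5 ka L, 6 fe: H, 7 di: H, 8 gu:m H, 9 ru: H.
Parse right to left (heavy = foot alone; LL = one foot; stranded L unfooted): du (ˈgu:) (ˈbu:b) (nu.ˈka) (ˈfe:) (ˈdi:) (ˈgu:m) (ˈru:).
Foot heads: 2, 3, 5, 6, 7, 8, 9.
Primary stress on the leftmost head = syllable 2.
Secondary stress on 3, 5, 6, 7, 8, 9: du.ˈgu:.ˌbu:b.nu.ˌka.ˌfe:.ˌdi:.ˌgu:m.ˌru:.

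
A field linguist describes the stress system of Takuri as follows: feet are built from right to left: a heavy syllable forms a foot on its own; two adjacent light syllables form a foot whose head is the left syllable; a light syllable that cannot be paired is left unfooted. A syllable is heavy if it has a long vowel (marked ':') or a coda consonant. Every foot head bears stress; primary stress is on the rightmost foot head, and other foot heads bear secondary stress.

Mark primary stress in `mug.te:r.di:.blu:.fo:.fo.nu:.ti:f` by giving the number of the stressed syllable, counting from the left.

8

Weights: 1 mug H, 2 te:r H, 3 di: H, 4 blu: H, 5 fo: H, 6 fo L, 7 nu: H, 8 ti:f H.
Parse right to left (heavy = foot alone; LL = one foot; stranded L unfooted): (ˈmug) (ˈte:r) (ˈdi:) (ˈblu:) (ˈfo:) fo (ˈnu:) (ˈti:f).
Foot heads: 1, 2, 3, 4, 5, 7, 8.
Primary stress on the rightmost head = syllable 8.
Primary stress: syllable 8 → mug.te:r.di:.blu:.fo:.fo.nu:.ˈti:f.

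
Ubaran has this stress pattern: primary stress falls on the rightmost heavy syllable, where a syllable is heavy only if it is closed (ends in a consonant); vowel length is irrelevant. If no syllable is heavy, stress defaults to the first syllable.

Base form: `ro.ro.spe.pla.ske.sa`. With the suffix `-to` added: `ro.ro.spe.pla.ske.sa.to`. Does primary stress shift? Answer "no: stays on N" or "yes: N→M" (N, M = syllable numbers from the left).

Base `ro.ro.spe.pla.ske.sa` (6 syllables):
  Weights: 1 ro L, 2 ro L, 3 spe L, 4 pla L, 5 ske L, 6 sa L.
  No heavy syllable in the domain; default to the first syllable = syllable 1.
  → primary stress on syllable 1.
Suffixed `ro.ro.spe.pla.ske.sa.to` (7 syllables):
  Weights: 1 ro L, 2 ro L, 3 spe L, 4 pla L, 5 ske L, 6 sa L, 7 to L.
  No heavy syllable in the domain; default to the first syllable = syllable 1.
  → primary stress on syllable 1.

no: stays on 1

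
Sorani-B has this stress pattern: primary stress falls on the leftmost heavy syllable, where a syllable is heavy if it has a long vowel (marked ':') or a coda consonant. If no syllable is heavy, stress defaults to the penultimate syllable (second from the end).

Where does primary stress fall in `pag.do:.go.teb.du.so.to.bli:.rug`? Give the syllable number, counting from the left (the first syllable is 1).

Weights: 1 pag H, 2 do: H, 3 go L, 4 teb H, 5 du L, 6 so L, 7 to L, 8 bli: H, 9 rug H.
Heavy syllables in the domain: 1, 2, 4, 8, 9. The leftmost is syllable 1 (pag).
Primary stress: syllable 1 → ˈpag.do:.go.teb.du.so.to.bli:.rug.

1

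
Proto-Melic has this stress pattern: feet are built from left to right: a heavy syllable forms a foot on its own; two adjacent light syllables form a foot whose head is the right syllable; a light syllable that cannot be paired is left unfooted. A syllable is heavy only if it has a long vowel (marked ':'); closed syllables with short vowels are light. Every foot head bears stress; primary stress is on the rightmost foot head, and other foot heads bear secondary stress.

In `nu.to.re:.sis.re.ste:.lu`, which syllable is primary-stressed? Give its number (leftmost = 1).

6

Weights: 1 nu L, 2 to L, 3 re: H, 4 sis L, 5 re L, 6 ste: H, 7 lu L.
Parse left to right (heavy = foot alone; LL = one foot; stranded L unfooted): (nu.ˈto) (ˈre:) (sis.ˈre) (ˈste:) lu.
Foot heads: 2, 3, 5, 6.
Primary stress on the rightmost head = syllable 6.
Primary stress: syllable 6 → nu.to.re:.sis.re.ˈste:.lu.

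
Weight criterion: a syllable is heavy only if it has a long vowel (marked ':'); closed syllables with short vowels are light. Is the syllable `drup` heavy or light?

`drup`: short vowel, closed (coda /p/). Short vowel → light.

light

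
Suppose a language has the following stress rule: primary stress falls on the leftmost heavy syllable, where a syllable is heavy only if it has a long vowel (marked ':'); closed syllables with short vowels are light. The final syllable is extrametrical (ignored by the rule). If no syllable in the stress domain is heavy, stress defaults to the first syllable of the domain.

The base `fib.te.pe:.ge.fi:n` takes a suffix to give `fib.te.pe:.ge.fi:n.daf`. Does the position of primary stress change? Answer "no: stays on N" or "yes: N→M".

no: stays on 3

Base `fib.te.pe:.ge.fi:n` (5 syllables):
  The final syllable (5, fi:n) is extrametrical; the stress domain is syllables 1–4.
  Weights: 1 fib L, 2 te L, 3 pe: H, 4 ge L.
  Heavy syllables in the domain: 3. The leftmost is syllable 3 (pe:).
  → primary stress on syllable 3.
Suffixed `fib.te.pe:.ge.fi:n.daf` (6 syllables):
  The final syllable (6, daf) is extrametrical; the stress domain is syllables 1–5.
  Weights: 1 fib L, 2 te L, 3 pe: H, 4 ge L, 5 fi:n H.
  Heavy syllables in the domain: 3, 5. The leftmost is syllable 3 (pe:).
  → primary stress on syllable 3.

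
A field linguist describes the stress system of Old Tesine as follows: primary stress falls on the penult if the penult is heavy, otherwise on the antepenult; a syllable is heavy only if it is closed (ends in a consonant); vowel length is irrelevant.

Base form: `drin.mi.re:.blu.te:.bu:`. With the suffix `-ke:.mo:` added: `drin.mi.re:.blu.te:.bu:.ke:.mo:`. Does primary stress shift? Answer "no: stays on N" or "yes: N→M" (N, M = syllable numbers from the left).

yes: 4→6

Base `drin.mi.re:.blu.te:.bu:` (6 syllables):
  Weights: 4 blu L, 5 te: L, 6 bu: L.
  The penult (syllable 5, te:) is light, so stress falls on the antepenult (syllable 4, blu).
  → primary stress on syllable 4.
Suffixed `drin.mi.re:.blu.te:.bu:.ke:.mo:` (8 syllables):
  Weights: 6 bu: L, 7 ke: L, 8 mo: L.
  The penult (syllable 7, ke:) is light, so stress falls on the antepenult (syllable 6, bu:).
  → primary stress on syllable 6.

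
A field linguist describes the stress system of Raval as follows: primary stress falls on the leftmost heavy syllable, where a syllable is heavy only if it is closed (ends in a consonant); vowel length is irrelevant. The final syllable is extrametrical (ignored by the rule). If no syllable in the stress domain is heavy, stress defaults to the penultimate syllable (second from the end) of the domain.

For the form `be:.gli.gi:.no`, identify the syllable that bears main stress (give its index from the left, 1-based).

2

The final syllable (4, no) is extrametrical; the stress domain is syllables 1–3.
Weights: 1 be: L, 2 gli L, 3 gi: L.
No heavy syllable in the domain; default to the penultimate syllable (second from the end) of the domain = syllable 2.
Primary stress: syllable 2 → be:.ˈgli.gi:.no.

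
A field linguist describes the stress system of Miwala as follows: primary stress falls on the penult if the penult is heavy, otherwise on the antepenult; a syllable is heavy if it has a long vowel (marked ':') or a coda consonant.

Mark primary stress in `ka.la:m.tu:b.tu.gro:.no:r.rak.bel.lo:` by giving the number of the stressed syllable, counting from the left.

Weights: 7 rak H, 8 bel H, 9 lo: H.
The penult (syllable 8, bel) is heavy, so it takes stress.
Primary stress: syllable 8 → ka.la:m.tu:b.tu.gro:.no:r.rak.ˈbel.lo:.

8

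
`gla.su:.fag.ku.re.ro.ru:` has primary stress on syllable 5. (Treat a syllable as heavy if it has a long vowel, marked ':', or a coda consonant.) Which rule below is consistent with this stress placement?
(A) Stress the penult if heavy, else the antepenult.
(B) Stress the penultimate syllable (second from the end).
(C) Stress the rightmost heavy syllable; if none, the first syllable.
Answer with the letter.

Rule A → syllable 5 ✓.
Rule B → syllable 6 (observed: 5).
Rule C → syllable 7 (observed: 5).

A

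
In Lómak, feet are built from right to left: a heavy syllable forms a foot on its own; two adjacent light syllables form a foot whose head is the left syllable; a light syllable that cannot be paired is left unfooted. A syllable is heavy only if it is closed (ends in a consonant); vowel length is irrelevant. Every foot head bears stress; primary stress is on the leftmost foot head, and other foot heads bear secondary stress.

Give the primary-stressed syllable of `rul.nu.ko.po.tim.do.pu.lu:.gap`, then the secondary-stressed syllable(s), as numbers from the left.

Weights: 1 rul H, 2 nu L, 3 ko L, 4 po L, 5 tim H, 6 do L, 7 pu L, 8 lu: L, 9 gap H.
Parse right to left (heavy = foot alone; LL = one foot; stranded L unfooted): (ˈrul) nu (ˈko.po) (ˈtim) do (ˈpu.lu:) (ˈgap).
Foot heads: 1, 3, 5, 7, 9.
Primary stress on the leftmost head = syllable 1.
Secondary stress on 3, 5, 7, 9: ˈrul.nu.ˌko.po.ˌtim.do.ˌpu.lu:.ˌgap.

primary 1, secondary 3, 5, 7, 9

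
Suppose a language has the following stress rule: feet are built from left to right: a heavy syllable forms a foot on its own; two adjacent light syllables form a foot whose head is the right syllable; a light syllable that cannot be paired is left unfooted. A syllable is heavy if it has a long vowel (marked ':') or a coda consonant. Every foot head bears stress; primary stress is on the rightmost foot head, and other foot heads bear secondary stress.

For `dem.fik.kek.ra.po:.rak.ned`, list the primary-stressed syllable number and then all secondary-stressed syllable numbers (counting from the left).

Weights: 1 dem H, 2 fik H, 3 kek H, 4 ra L, 5 po: H, 6 rak H, 7 ned H.
Parse left to right (heavy = foot alone; LL = one foot; stranded L unfooted): (ˈdem) (ˈfik) (ˈkek) ra (ˈpo:) (ˈrak) (ˈned).
Foot heads: 1, 2, 3, 5, 6, 7.
Primary stress on the rightmost head = syllable 7.
Secondary stress on 1, 2, 3, 5, 6: ˌdem.ˌfik.ˌkek.ra.ˌpo:.ˌrak.ˈned.

primary 7, secondary 1, 2, 3, 5, 6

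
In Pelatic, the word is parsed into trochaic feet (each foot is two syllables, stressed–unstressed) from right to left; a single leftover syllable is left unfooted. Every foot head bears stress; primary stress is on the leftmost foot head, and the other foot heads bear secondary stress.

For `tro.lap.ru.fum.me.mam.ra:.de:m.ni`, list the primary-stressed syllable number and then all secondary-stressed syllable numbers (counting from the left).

Parse right to left into trochaic (ˈσσ) feet: tro (ˈlap.ru) (ˈfum.me) (ˈmam.ra:) (ˈde:m.ni). Syllable 1 is left unfooted.
Foot heads (stressed positions): 2, 4, 6, 8.
End Rule Leftmost: primary stress on the leftmost head = syllable 2.
Secondary stress on 4, 6, 8: tro.ˈlap.ru.ˌfum.me.ˌmam.ra:.ˌde:m.ni.

primary 2, secondary 4, 6, 8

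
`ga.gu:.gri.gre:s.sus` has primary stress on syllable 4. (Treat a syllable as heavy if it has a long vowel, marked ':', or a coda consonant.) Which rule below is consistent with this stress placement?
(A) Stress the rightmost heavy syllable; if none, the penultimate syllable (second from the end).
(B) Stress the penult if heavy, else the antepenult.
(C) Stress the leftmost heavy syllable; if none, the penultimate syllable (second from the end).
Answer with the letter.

B

Rule A → syllable 5 (observed: 4).
Rule B → syllable 4 ✓.
Rule C → syllable 2 (observed: 4).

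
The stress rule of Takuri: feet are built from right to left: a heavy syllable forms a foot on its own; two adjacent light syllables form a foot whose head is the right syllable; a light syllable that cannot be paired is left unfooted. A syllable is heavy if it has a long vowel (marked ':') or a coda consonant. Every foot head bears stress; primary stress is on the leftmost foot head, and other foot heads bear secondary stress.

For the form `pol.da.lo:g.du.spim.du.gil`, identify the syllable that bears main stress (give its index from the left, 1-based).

1

Weights: 1 pol H, 2 da L, 3 lo:g H, 4 du L, 5 spim H, 6 du L, 7 gil H.
Parse right to left (heavy = foot alone; LL = one foot; stranded L unfooted): (ˈpol) da (ˈlo:g) du (ˈspim) du (ˈgil).
Foot heads: 1, 3, 5, 7.
Primary stress on the leftmost head = syllable 1.
Primary stress: syllable 1 → ˈpol.da.lo:g.du.spim.du.gil.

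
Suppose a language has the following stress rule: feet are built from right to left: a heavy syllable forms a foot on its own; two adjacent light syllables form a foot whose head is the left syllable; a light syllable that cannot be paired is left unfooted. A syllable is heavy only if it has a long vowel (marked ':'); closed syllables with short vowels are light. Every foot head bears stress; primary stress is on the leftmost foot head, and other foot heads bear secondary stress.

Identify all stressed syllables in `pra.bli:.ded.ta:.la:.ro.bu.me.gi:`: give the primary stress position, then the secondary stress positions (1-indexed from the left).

primary 2, secondary 4, 5, 7, 9

Weights: 1 pra L, 2 bli: H, 3 ded L, 4 ta: H, 5 la: H, 6 ro L, 7 bu L, 8 me L, 9 gi: H.
Parse right to left (heavy = foot alone; LL = one foot; stranded L unfooted): pra (ˈbli:) ded (ˈta:) (ˈla:) ro (ˈbu.me) (ˈgi:).
Foot heads: 2, 4, 5, 7, 9.
Primary stress on the leftmost head = syllable 2.
Secondary stress on 4, 5, 7, 9: pra.ˈbli:.ded.ˌta:.ˌla:.ro.ˌbu.me.ˌgi:.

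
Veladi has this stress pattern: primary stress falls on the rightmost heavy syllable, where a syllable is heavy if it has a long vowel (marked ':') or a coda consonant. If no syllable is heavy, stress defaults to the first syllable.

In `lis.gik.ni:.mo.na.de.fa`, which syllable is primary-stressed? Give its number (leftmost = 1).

3

Weights: 1 lis H, 2 gik H, 3 ni: H, 4 mo L, 5 na L, 6 de L, 7 fa L.
Heavy syllables in the domain: 1, 2, 3. The rightmost is syllable 3 (ni:).
Primary stress: syllable 3 → lis.gik.ˈni:.mo.na.de.fa.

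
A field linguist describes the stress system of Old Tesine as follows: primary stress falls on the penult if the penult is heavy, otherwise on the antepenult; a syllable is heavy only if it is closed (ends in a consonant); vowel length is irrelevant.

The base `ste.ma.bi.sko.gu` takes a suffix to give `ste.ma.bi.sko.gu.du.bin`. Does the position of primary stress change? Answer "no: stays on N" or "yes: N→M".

Base `ste.ma.bi.sko.gu` (5 syllables):
  Weights: 3 bi L, 4 sko L, 5 gu L.
  The penult (syllable 4, sko) is light, so stress falls on the antepenult (syllable 3, bi).
  → primary stress on syllable 3.
Suffixed `ste.ma.bi.sko.gu.du.bin` (7 syllables):
  Weights: 5 gu L, 6 du L, 7 bin H.
  The penult (syllable 6, du) is light, so stress falls on the antepenult (syllable 5, gu).
  → primary stress on syllable 5.

yes: 3→5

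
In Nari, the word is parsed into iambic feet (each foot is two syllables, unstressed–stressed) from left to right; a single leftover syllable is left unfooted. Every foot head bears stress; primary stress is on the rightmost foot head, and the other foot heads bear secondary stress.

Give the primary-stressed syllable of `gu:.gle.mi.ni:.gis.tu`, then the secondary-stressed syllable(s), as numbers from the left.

primary 6, secondary 2, 4

Parse left to right into iambic (σˈσ) feet: (gu:.ˈgle) (mi.ˈni:) (gis.ˈtu).
Foot heads (stressed positions): 2, 4, 6.
End Rule Rightmost: primary stress on the rightmost head = syllable 6.
Secondary stress on 2, 4: gu:.ˌgle.mi.ˌni:.gis.ˈtu.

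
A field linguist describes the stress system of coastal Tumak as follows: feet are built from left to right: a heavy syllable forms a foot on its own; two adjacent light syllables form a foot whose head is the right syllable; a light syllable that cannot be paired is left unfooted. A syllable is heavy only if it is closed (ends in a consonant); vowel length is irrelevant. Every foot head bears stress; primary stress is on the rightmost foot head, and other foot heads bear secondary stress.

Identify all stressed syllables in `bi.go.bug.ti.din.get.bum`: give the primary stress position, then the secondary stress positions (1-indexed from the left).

Weights: 1 bi L, 2 go L, 3 bug H, 4 ti L, 5 din H, 6 get H, 7 bum H.
Parse left to right (heavy = foot alone; LL = one foot; stranded L unfooted): (bi.ˈgo) (ˈbug) ti (ˈdin) (ˈget) (ˈbum).
Foot heads: 2, 3, 5, 6, 7.
Primary stress on the rightmost head = syllable 7.
Secondary stress on 2, 3, 5, 6: bi.ˌgo.ˌbug.ti.ˌdin.ˌget.ˈbum.

primary 7, secondary 2, 3, 5, 6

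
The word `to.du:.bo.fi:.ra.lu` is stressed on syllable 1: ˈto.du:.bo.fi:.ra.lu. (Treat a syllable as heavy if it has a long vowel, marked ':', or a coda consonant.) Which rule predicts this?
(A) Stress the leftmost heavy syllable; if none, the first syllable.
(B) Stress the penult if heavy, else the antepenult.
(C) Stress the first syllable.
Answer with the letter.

C

Rule A → syllable 2 (observed: 1).
Rule B → syllable 4 (observed: 1).
Rule C → syllable 1 ✓.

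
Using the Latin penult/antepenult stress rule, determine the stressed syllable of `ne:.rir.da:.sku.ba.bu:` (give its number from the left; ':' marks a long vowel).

Classical Latin: stress the penult if heavy (long vowel or closed), else the antepenult.
Weights: 4 sku L, 5 ba L, 6 bu: H.
The penult (syllable 5, ba) is light, so stress falls on the antepenult (syllable 4, sku).
Stress on syllable 4: ne:.rir.da:.ˈsku.ba.bu:.

4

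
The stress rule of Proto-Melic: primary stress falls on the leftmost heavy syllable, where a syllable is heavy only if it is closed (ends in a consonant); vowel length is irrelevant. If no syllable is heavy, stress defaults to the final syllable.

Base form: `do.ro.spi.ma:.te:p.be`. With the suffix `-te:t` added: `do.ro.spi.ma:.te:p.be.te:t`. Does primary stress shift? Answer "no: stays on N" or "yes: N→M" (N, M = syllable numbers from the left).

no: stays on 5

Base `do.ro.spi.ma:.te:p.be` (6 syllables):
  Weights: 1 do L, 2 ro L, 3 spi L, 4 ma: L, 5 te:p H, 6 be L.
  Heavy syllables in the domain: 5. The leftmost is syllable 5 (te:p).
  → primary stress on syllable 5.
Suffixed `do.ro.spi.ma:.te:p.be.te:t` (7 syllables):
  Weights: 1 do L, 2 ro L, 3 spi L, 4 ma: L, 5 te:p H, 6 be L, 7 te:t H.
  Heavy syllables in the domain: 5, 7. The leftmost is syllable 5 (te:p).
  → primary stress on syllable 5.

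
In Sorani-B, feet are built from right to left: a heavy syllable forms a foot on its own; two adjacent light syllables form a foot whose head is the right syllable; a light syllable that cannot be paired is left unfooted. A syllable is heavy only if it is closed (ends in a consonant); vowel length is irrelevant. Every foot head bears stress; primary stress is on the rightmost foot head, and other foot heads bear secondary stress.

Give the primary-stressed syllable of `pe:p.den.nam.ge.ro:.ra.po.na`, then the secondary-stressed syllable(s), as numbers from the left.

Weights: 1 pe:p H, 2 den H, 3 nam H, 4 ge L, 5 ro: L, 6 ra L, 7 po L, 8 na L.
Parse right to left (heavy = foot alone; LL = one foot; stranded L unfooted): (ˈpe:p) (ˈden) (ˈnam) ge (ro:.ˈra) (po.ˈna).
Foot heads: 1, 2, 3, 6, 8.
Primary stress on the rightmost head = syllable 8.
Secondary stress on 1, 2, 3, 6: ˌpe:p.ˌden.ˌnam.ge.ro:.ˌra.po.ˈna.

primary 8, secondary 1, 2, 3, 6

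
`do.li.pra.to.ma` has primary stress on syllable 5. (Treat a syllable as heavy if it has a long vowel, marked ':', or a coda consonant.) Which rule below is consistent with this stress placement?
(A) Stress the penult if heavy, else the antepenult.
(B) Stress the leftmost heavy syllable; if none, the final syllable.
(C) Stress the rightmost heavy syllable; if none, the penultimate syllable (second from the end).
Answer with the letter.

B

Rule A → syllable 3 (observed: 5).
Rule B → syllable 5 ✓.
Rule C → syllable 4 (observed: 5).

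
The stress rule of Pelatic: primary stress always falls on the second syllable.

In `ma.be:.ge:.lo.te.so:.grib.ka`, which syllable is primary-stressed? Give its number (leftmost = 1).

2

The word has 8 syllables; the second syllable is syllable 2 (be:).
Primary stress: syllable 2 → ma.ˈbe:.ge:.lo.te.so:.grib.ka.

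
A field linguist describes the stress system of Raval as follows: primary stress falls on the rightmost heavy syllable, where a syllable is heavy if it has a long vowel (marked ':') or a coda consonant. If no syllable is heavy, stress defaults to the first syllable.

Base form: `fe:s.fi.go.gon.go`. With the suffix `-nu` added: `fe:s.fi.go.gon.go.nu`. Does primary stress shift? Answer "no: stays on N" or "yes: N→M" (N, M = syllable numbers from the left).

no: stays on 4

Base `fe:s.fi.go.gon.go` (5 syllables):
  Weights: 1 fe:s H, 2 fi L, 3 go L, 4 gon H, 5 go L.
  Heavy syllables in the domain: 1, 4. The rightmost is syllable 4 (gon).
  → primary stress on syllable 4.
Suffixed `fe:s.fi.go.gon.go.nu` (6 syllables):
  Weights: 1 fe:s H, 2 fi L, 3 go L, 4 gon H, 5 go L, 6 nu L.
  Heavy syllables in the domain: 1, 4. The rightmost is syllable 4 (gon).
  → primary stress on syllable 4.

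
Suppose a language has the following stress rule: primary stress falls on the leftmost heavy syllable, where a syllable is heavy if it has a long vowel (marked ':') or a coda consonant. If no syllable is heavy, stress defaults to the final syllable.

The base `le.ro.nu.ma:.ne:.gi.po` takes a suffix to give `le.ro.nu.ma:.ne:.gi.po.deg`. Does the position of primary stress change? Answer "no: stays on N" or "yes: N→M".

no: stays on 4

Base `le.ro.nu.ma:.ne:.gi.po` (7 syllables):
  Weights: 1 le L, 2 ro L, 3 nu L, 4 ma: H, 5 ne: H, 6 gi L, 7 po L.
  Heavy syllables in the domain: 4, 5. The leftmost is syllable 4 (ma:).
  → primary stress on syllable 4.
Suffixed `le.ro.nu.ma:.ne:.gi.po.deg` (8 syllables):
  Weights: 1 le L, 2 ro L, 3 nu L, 4 ma: H, 5 ne: H, 6 gi L, 7 po L, 8 deg H.
  Heavy syllables in the domain: 4, 5, 8. The leftmost is syllable 4 (ma:).
  → primary stress on syllable 4.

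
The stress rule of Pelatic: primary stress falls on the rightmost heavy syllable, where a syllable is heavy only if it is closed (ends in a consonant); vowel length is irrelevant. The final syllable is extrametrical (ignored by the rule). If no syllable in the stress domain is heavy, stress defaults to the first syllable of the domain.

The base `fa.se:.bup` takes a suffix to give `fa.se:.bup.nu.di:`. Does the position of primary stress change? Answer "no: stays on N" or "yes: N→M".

Base `fa.se:.bup` (3 syllables):
  The final syllable (3, bup) is extrametrical; the stress domain is syllables 1–2.
  Weights: 1 fa L, 2 se: L.
  No heavy syllable in the domain; default to the first syllable of the domain = syllable 1.
  → primary stress on syllable 1.
Suffixed `fa.se:.bup.nu.di:` (5 syllables):
  The final syllable (5, di:) is extrametrical; the stress domain is syllables 1–4.
  Weights: 1 fa L, 2 se: L, 3 bup H, 4 nu L.
  Heavy syllables in the domain: 3. The rightmost is syllable 3 (bup).
  → primary stress on syllable 3.

yes: 1→3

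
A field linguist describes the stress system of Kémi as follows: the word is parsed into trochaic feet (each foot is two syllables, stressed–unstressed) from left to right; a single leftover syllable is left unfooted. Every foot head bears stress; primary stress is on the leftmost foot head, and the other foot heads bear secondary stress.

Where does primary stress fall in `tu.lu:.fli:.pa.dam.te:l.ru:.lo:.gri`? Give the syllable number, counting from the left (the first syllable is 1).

Parse left to right into trochaic (ˈσσ) feet: (ˈtu.lu:) (ˈfli:.pa) (ˈdam.te:l) (ˈru:.lo:) gri. Syllable 9 is left unfooted.
Foot heads (stressed positions): 1, 3, 5, 7.
End Rule Leftmost: primary stress on the leftmost head = syllable 1.
Primary stress: syllable 1 → ˈtu.lu:.fli:.pa.dam.te:l.ru:.lo:.gri.

1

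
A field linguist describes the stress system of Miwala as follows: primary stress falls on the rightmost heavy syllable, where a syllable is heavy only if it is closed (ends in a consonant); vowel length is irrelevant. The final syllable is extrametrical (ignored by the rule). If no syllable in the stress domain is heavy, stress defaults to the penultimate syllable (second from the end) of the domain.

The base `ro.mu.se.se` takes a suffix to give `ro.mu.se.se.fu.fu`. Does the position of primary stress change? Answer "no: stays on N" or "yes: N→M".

yes: 2→4

Base `ro.mu.se.se` (4 syllables):
  The final syllable (4, se) is extrametrical; the stress domain is syllables 1–3.
  Weights: 1 ro L, 2 mu L, 3 se L.
  No heavy syllable in the domain; default to the penultimate syllable (second from the end) of the domain = syllable 2.
  → primary stress on syllable 2.
Suffixed `ro.mu.se.se.fu.fu` (6 syllables):
  The final syllable (6, fu) is extrametrical; the stress domain is syllables 1–5.
  Weights: 1 ro L, 2 mu L, 3 se L, 4 se L, 5 fu L.
  No heavy syllable in the domain; default to the penultimate syllable (second from the end) of the domain = syllable 4.
  → primary stress on syllable 4.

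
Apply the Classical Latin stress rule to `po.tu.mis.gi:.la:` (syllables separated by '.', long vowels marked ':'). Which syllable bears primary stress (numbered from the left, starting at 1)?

Classical Latin: stress the penult if heavy (long vowel or closed), else the antepenult.
Weights: 3 mis H, 4 gi: H, 5 la: H.
The penult (syllable 4, gi:) is heavy, so it takes stress.
Stress on syllable 4: po.tu.mis.ˈgi:.la:.

4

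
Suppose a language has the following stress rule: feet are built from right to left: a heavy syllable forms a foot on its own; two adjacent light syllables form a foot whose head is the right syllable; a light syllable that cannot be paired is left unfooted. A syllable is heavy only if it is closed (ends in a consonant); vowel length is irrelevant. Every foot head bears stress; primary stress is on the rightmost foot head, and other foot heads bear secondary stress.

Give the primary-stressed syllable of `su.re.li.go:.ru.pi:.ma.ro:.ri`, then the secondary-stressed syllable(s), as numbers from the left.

primary 9, secondary 3, 5, 7

Weights: 1 su L, 2 re L, 3 li L, 4 go: L, 5 ru L, 6 pi: L, 7 ma L, 8 ro: L, 9 ri L.
Parse right to left (heavy = foot alone; LL = one foot; stranded L unfooted): su (re.ˈli) (go:.ˈru) (pi:.ˈma) (ro:.ˈri).
Foot heads: 3, 5, 7, 9.
Primary stress on the rightmost head = syllable 9.
Secondary stress on 3, 5, 7: su.re.ˌli.go:.ˌru.pi:.ˌma.ro:.ˈri.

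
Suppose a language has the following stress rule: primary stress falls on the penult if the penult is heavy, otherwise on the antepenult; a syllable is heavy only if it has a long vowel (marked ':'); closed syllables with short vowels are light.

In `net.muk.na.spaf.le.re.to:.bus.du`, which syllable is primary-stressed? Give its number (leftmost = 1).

7

Weights: 7 to: H, 8 bus L, 9 du L.
The penult (syllable 8, bus) is light, so stress falls on the antepenult (syllable 7, to:).
Primary stress: syllable 7 → net.muk.na.spaf.le.re.ˈto:.bus.du.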